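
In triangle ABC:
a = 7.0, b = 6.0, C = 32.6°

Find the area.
Using A = ½ab·sin(C):
A = ½·7.0·6.0·sin(32.6°) = ½·42·0.538771 = 11.31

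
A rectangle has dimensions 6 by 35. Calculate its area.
Area = length * width
Area = 6 * 35
Area = 210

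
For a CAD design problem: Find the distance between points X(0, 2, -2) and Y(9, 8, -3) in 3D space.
d = √[(9)² + (6)² + (-1)²] = √118 = 10.86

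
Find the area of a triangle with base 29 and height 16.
Area = (1/2) * base * height
Area = (1/2) * 29 * 16
Area = 232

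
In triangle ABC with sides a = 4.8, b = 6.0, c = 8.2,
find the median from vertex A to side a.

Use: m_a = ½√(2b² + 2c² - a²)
m_a = ½√(2·6.0² + 2·8.2² - 4.8²)
m_a = ½√(72 + 134.48 - 23.04) = ½√183.44 = 6.772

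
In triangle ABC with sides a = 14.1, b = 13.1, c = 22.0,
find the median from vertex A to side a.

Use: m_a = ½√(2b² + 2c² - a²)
m_a = ½√(2·13.1² + 2·22.0² - 14.1²)
m_a = ½√(343.22 + 968 - 198.81) = ½√1112.41 = 16.68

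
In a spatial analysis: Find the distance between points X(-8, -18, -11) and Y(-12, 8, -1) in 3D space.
d = √[(-4)² + (26)² + (10)²] = √792 = 28.14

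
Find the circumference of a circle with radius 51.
Circumference = 2 * pi * r
Circumference = 2 * pi * 51
Circumference = 320.44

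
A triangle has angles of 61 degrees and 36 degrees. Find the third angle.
Sum of angles in a triangle = 180 degrees
Third angle = 180 - 61 - 36
Third angle = 83 degrees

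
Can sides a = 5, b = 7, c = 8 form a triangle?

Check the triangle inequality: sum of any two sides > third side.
Yes, triangle inequality satisfied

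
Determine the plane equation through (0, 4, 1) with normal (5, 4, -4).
d = n·P = (5)(0) + (4)(4) + (-4)(1) = 12
Plane: 5x + 4y - 4z = 12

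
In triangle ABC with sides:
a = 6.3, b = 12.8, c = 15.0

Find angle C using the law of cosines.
cos(C) = (a² + b² - c²)/(2ab)
cos(C) = (6.3² + 12.8² - 15.0²)/(2·6.3·12.8) = -21.47/161.28 = -0.133123
C = arccos(-0.133123) = 97.65°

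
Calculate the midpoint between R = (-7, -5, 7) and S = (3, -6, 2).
Midpoint = ((-7+3)/2, (-5-6)/2, (7+2)/2) = (-2, -5.5, 4.5)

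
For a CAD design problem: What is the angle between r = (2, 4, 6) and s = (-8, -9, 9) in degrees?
r·s = 2, |r|² = 56, |s|² = 226
cos θ = 2/√12656 ≈ 0.01778
θ ≈ 88.98°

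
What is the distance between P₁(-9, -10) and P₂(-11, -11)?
Using the distance formula: d = sqrt((x₂-x₁)² + (y₂-y₁)²)
dx = (-11) - (-9) = -2
dy = (-11) - (-10) = -1
d = sqrt((-2)² + (-1)²) = sqrt(4 + 1) = sqrt(5) = 2.24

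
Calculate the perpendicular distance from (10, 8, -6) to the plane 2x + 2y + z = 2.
d = |2(10) + 2(8) + 1(-6) - (2)| / √(2² + 2² + 1²) = 28/√9 = 9.333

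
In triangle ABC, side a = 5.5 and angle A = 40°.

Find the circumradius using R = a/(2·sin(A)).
R = a/(2·sin(A)) = 5.5/(2·sin(40°))
R = 5.5/(2·0.642788) = 5.5/1.285575 = 4.278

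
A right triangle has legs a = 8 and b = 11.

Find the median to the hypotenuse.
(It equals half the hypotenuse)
Hypotenuse c = √(8² + 11²) = √185 = 13.6015
Median to hypotenuse = c/2 = 6.801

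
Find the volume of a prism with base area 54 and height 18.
Volume = base area * height
Volume = 54 * 18
Volume = 972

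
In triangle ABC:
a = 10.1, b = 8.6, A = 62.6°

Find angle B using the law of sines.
sin(B)/b = sin(A)/a
sin(B) = b·sin(A)/a = 8.6·sin(62.6°)/10.1 = 0.755962
B = arcsin(0.755962) = 49.11°  (b ≤ a, so B ≤ A and the acute solution is unique)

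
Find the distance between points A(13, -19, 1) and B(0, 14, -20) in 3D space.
d = √[(-13)² + (33)² + (-21)²] = √1699 = 41.22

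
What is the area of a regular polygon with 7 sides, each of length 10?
For a regular 7-gon with side length s = 10:
Apothem a = s / (2*tan(pi/7)) = 10 / (2*tan(pi/7)) ≈ 10.3826
Perimeter P = 7 * 10 = 70
Area = (1/2) * P * a = (1/2) * 70 * 10.3826 = 363.39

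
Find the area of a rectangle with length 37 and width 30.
Area = length * width
Area = 37 * 30
Area = 1110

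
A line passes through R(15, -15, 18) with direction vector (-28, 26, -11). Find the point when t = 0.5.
P(0.5) = (15 + (-28)(0.5), -15 + 26(0.5), 18 + (-11)(0.5)) = (1, -2, 12.5)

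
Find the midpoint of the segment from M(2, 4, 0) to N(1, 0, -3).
Midpoint = ((2+1)/2, (4+0)/2, (0-3)/2) = (1.5, 2, -1.5)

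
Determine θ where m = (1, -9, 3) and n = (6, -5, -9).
m·n = 24, |m|² = 91, |n|² = 142
cos θ = 24/√12922 ≈ 0.2111
θ ≈ 77.81°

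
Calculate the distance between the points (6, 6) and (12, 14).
Using the distance formula: d = sqrt((x₂-x₁)² + (y₂-y₁)²)
dx = 12 - 6 = 6
dy = 14 - 6 = 8
d = sqrt(6² + 8²) = sqrt(36 + 64) = sqrt(100) = 10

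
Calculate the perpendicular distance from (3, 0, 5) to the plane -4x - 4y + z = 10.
d = |(-4)(3) + (-4)(0) + 1(5) - (10)| / √((-4)² + (-4)² + 1²) = 17/√33 = 2.959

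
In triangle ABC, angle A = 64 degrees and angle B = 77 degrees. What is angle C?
Sum of angles in a triangle = 180 degrees
Third angle = 180 - 64 - 77
Third angle = 39 degrees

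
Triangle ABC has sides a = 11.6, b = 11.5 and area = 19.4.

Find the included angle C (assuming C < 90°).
Area = ½ab·sin(C)  →  sin(C) = 2·Area/(ab)
sin(C) = 2·19.4/(11.6·11.5) = 0.290855
C = arcsin(0.290855) = 16.91°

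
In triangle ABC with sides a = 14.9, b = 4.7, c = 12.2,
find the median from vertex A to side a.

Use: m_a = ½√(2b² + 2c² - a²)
m_a = ½√(2·4.7² + 2·12.2² - 14.9²)
m_a = ½√(44.18 + 297.68 - 222.01) = ½√119.85 = 5.474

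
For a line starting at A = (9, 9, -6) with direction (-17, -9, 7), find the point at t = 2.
P(2) = (9 + (-17)(2), 9 + (-9)(2), -6 + 7(2)) = (-25, -9, 8)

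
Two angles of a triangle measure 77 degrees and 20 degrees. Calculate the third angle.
Sum of angles in a triangle = 180 degrees
Third angle = 180 - 77 - 20
Third angle = 83 degrees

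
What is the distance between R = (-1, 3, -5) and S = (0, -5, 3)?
d = √[(1)² + (-8)² + (8)²] = √129 = 11.36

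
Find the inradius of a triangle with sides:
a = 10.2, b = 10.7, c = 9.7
s = (a+b+c)/2 = (10.2+10.7+9.7)/2 = 15.3
Area = √(s(s-a)(s-b)(s-c)) = √(15.3·5.1·4.6·5.6) = 44.8336
r = Area/s = 44.8336/15.3 = 2.93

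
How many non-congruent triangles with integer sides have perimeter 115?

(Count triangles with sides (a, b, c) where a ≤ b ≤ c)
With a ≤ b ≤ c and a + b + c = 115, the triangle inequality a + b > c gives c < 115/2, so c ≤ 57.
Iterate a from 1 to ⌊p/3⌋ = 38; for each a, b ranges from a to ⌊(p−a)/2⌋ with c = p − a − b, keeping only c ≥ b.
Triples: (1, 57, 57), (2, 56, 57), (3, 55, 57), …
Count = 290 triangles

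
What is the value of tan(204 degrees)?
tan(204 degrees) = 0.4452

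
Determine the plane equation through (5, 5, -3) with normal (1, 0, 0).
d = n·P = (1)(5) + (0)(5) + (0)(-3) = 5
Plane: x = 5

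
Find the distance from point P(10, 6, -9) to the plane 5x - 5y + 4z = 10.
d = |5(10) + (-5)(6) + 4(-9) - (10)| / √(5² + (-5)² + 4²) = 26/√66 = 3.2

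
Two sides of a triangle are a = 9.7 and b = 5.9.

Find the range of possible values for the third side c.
By the triangle inequality: |a - b| < c < a + b
|9.7 - 5.9| < c < 9.7 + 5.9
3.8 < c < 15.6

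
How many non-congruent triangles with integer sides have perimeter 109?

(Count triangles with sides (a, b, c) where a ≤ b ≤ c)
With a ≤ b ≤ c and a + b + c = 109, the triangle inequality a + b > c gives c < 109/2, so c ≤ 54.
Iterate a from 1 to ⌊p/3⌋ = 36; for each a, b ranges from a to ⌊(p−a)/2⌋ with c = p − a − b, keeping only c ≥ b.
Triples: (1, 54, 54), (2, 53, 54), (3, 52, 54), …
Count = 261 triangles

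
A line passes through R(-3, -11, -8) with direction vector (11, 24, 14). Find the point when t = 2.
P(2) = (-3 + 11(2), -11 + 24(2), -8 + 14(2)) = (19, 37, 20)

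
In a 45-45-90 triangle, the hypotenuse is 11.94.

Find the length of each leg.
In a 45-45-90 triangle, hypotenuse = leg·√2  →  leg = hypotenuse/√2
leg = 11.94/√2 = 8.443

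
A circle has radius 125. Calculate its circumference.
Circumference = 2 * pi * r
Circumference = 2 * pi * 125
Circumference = 785.40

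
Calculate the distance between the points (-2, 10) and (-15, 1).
Using the distance formula: d = sqrt((x₂-x₁)² + (y₂-y₁)²)
dx = (-15) - (-2) = -13
dy = 1 - 10 = -9
d = sqrt((-13)² + (-9)²) = sqrt(169 + 81) = sqrt(250) = 15.81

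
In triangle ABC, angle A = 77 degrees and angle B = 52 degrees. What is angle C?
Sum of angles in a triangle = 180 degrees
Third angle = 180 - 77 - 52
Third angle = 51 degrees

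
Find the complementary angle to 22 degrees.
Complementary angles sum to 90 degrees.
Other angle = 90 - 22
Other angle = 68 degrees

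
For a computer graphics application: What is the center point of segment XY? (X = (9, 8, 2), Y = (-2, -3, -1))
Midpoint = ((9-2)/2, (8-3)/2, (2-1)/2) = (3.5, 2.5, 0.5)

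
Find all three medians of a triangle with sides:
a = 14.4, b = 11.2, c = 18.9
Using m_x = ½√(2y² + 2z² - x²):
m_a = ½√(2·11.2² + 2·18.9² - 14.4²) = ½√757.94 = 13.77
m_b = ½√(2·14.4² + 2·18.9² - 11.2²) = ½√1003.7 = 15.84
m_c = ½√(2·14.4² + 2·11.2² - 18.9²) = ½√308.39 = 8.781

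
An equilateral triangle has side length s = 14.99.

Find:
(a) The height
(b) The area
(a) Height h = s·√3/2 = 14.99·√3/2 = 12.98
(b) Area = (√3/4)·s² = (√3/4)·14.99² = (√3/4)·224.7 = 97.3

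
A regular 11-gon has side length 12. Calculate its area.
For a regular 11-gon with side length s = 12:
Apothem a = s / (2*tan(pi/11)) = 12 / (2*tan(pi/11)) ≈ 20.4341
Perimeter P = 11 * 12 = 132
Area = (1/2) * P * a = (1/2) * 132 * 20.4341 = 1348.65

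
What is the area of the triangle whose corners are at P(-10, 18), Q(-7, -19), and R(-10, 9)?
Using the coordinate formula: Area = (1/2)|x₁(y₂-y₃) + x₂(y₃-y₁) + x₃(y₁-y₂)|
Area = (1/2)|(-10)((-19)-9) + (-7)(9-18) + (-10)(18-(-19))|
Area = (1/2)|(-10)*(-28) + (-7)*(-9) + (-10)*37|
Area = (1/2)|280 + 63 + (-370)|
Area = (1/2)*27 = 13.50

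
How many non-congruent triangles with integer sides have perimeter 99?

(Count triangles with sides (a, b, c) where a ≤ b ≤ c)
With a ≤ b ≤ c and a + b + c = 99, the triangle inequality a + b > c gives c < 99/2, so c ≤ 49.
Iterate a from 1 to ⌊p/3⌋ = 33; for each a, b ranges from a to ⌊(p−a)/2⌋ with c = p − a − b, keeping only c ≥ b.
Triples: (1, 49, 49), (2, 48, 49), (3, 47, 49), …
Count = 217 triangles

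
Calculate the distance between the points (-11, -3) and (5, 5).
Using the distance formula: d = sqrt((x₂-x₁)² + (y₂-y₁)²)
dx = 5 - (-11) = 16
dy = 5 - (-3) = 8
d = sqrt(16² + 8²) = sqrt(256 + 64) = sqrt(320) = 17.89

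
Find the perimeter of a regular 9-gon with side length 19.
Perimeter = number of sides * side length
Perimeter = 9 * 19
Perimeter = 171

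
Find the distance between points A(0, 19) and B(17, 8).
Using the distance formula: d = sqrt((x₂-x₁)² + (y₂-y₁)²)
dx = 17 - 0 = 17
dy = 8 - 19 = -11
d = sqrt(17² + (-11)²) = sqrt(289 + 121) = sqrt(410) = 20.25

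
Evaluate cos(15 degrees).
cos(15 degrees) = 0.9659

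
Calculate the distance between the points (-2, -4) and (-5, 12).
Using the distance formula: d = sqrt((x₂-x₁)² + (y₂-y₁)²)
dx = (-5) - (-2) = -3
dy = 12 - (-4) = 16
d = sqrt((-3)² + 16²) = sqrt(9 + 256) = sqrt(265) = 16.28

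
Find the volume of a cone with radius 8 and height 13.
Volume = (1/3) * pi * r² * h
Volume = (1/3) * pi * 8² * 13
Volume = (1/3) * pi * 64 * 13
Volume = (1/3) * pi * 832
Volume = 871.27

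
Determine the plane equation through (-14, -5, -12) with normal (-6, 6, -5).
d = n·P = (-6)(-14) + (6)(-5) + (-5)(-12) = 114
Plane: -6x + 6y - 5z = 114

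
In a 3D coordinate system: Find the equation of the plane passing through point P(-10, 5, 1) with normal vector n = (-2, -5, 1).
d = n·P = (-2)(-10) + (-5)(5) + (1)(1) = -4
Plane: -2x - 5y + z = -4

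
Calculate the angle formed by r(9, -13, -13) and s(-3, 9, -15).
r·s = 51, |r|² = 419, |s|² = 315
cos θ = 51/√131985 ≈ 0.1404
θ ≈ 81.93°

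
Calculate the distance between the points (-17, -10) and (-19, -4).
Using the distance formula: d = sqrt((x₂-x₁)² + (y₂-y₁)²)
dx = (-19) - (-17) = -2
dy = (-4) - (-10) = 6
d = sqrt((-2)² + 6²) = sqrt(4 + 36) = sqrt(40) = 6.32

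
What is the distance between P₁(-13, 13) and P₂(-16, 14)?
Using the distance formula: d = sqrt((x₂-x₁)² + (y₂-y₁)²)
dx = (-16) - (-13) = -3
dy = 14 - 13 = 1
d = sqrt((-3)² + 1²) = sqrt(9 + 1) = sqrt(10) = 3.16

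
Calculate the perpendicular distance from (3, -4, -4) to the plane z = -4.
d = |0(3) + 0(-4) + 1(-4) - (-4)| / √(0² + 0² + 1²) = 0/√1 = 0.0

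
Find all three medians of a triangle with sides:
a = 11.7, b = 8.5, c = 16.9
Using m_x = ½√(2y² + 2z² - x²):
m_a = ½√(2·8.5² + 2·16.9² - 11.7²) = ½√578.83 = 12.03
m_b = ½√(2·11.7² + 2·16.9² - 8.5²) = ½√772.75 = 13.9
m_c = ½√(2·11.7² + 2·8.5² - 16.9²) = ½√132.67 = 5.759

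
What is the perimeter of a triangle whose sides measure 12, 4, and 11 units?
Perimeter = sum of all sides
Perimeter = 12 + 4 + 11
Perimeter = 27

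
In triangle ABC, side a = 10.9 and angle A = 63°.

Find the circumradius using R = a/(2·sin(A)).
R = a/(2·sin(A)) = 10.9/(2·sin(63°))
R = 10.9/(2·0.891007) = 10.9/1.782013 = 6.117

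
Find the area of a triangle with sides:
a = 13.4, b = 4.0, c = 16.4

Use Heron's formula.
s = (a+b+c)/2 = (13.4+4.0+16.4)/2 = 16.9
A = √(s(s-a)(s-b)(s-c)) = √(16.9·3.5·12.9·0.5)
A = √381.517 = 19.53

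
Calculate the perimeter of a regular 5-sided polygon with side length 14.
Perimeter = number of sides * side length
Perimeter = 5 * 14
Perimeter = 70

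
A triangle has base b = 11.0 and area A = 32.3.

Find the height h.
A = ½bh  →  h = 2A/b
h = 2·32.3/11.0 = 5.873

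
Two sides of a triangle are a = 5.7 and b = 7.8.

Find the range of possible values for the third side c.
By the triangle inequality: |a - b| < c < a + b
|5.7 - 7.8| < c < 5.7 + 7.8
2.1 < c < 13.5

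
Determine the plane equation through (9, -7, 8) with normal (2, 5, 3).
d = n·P = (2)(9) + (5)(-7) + (3)(8) = 7
Plane: 2x + 5y + 3z = 7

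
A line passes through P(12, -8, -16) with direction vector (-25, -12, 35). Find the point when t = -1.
P(-1) = (12 + (-25)(-1), -8 + (-12)(-1), -16 + 35(-1)) = (37, 4, -51)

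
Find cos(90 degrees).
cos(90 degrees) = 0
Decimal approximation: 0.0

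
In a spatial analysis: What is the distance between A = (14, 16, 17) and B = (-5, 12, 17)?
d = √[(-19)² + (-4)² + (0)²] = √377 = 19.42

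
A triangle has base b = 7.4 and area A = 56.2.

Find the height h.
A = ½bh  →  h = 2A/b
h = 2·56.2/7.4 = 15.19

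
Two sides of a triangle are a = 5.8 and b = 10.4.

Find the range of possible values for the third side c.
By the triangle inequality: |a - b| < c < a + b
|5.8 - 10.4| < c < 5.8 + 10.4
4.6 < c < 16.2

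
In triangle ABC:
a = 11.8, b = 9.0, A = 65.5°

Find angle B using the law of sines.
sin(B)/b = sin(A)/a
sin(B) = b·sin(A)/a = 9.0·sin(65.5°)/11.8 = 0.694038
B = arcsin(0.694038) = 43.95°  (b ≤ a, so B ≤ A and the acute solution is unique)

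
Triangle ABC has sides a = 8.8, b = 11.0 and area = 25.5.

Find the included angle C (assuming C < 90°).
Area = ½ab·sin(C)  →  sin(C) = 2·Area/(ab)
sin(C) = 2·25.5/(8.8·11.0) = 0.526860
C = arcsin(0.526860) = 31.79°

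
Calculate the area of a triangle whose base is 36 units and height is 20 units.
Area = (1/2) * base * height
Area = (1/2) * 36 * 20
Area = 360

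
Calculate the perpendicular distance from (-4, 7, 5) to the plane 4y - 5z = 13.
d = |0(-4) + 4(7) + (-5)(5) - (13)| / √(0² + 4² + (-5)²) = 10/√41 = 1.562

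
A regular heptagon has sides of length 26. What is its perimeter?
Perimeter = number of sides * side length
Perimeter = 7 * 26
Perimeter = 182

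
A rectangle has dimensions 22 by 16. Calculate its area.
Area = length * width
Area = 22 * 16
Area = 352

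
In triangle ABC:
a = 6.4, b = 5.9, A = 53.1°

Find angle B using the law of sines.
sin(B)/b = sin(A)/a
sin(B) = b·sin(A)/a = 5.9·sin(53.1°)/6.4 = 0.737209
B = arcsin(0.737209) = 47.49°  (b ≤ a, so B ≤ A and the acute solution is unique)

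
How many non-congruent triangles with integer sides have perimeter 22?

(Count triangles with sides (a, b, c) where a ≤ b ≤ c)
With a ≤ b ≤ c and a + b + c = 22, the triangle inequality a + b > c gives c < 22/2, so c ≤ 10.
Iterate a from 1 to ⌊p/3⌋ = 7; for each a, b ranges from a to ⌊(p−a)/2⌋ with c = p − a − b, keeping only c ≥ b.
Triples: (2, 10, 10), (3, 9, 10), (4, 8, 10), …
Count = 10 triangles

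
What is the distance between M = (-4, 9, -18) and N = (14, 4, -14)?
d = √[(18)² + (-5)² + (4)²] = √365 = 19.1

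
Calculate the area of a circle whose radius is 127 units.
Area = pi * r²
Area = pi * 127²
Area = pi * 16129
Area = 50670.75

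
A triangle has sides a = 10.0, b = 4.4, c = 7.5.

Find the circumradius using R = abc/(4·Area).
s = (a+b+c)/2 = 10.95
Area = √(s(s-a)(s-b)(s-c)) = √(10.95·0.95·6.55·3.45) = 15.332
R = abc/(4·Area) = (10.0·4.4·7.5)/(4·15.332) = 330/61.328 = 5.381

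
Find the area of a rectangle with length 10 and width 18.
Area = length * width
Area = 10 * 18
Area = 180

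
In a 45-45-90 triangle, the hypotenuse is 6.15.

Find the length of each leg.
In a 45-45-90 triangle, hypotenuse = leg·√2  →  leg = hypotenuse/√2
leg = 6.15/√2 = 4.349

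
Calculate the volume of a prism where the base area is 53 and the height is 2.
Volume = base area * height
Volume = 53 * 2
Volume = 106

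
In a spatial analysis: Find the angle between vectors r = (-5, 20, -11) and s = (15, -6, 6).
r·s = -261, |r|² = 546, |s|² = 297
cos θ = -261/√162162 ≈ -0.6481
θ ≈ 130.4°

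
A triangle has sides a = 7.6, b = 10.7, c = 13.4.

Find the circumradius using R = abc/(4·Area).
s = (a+b+c)/2 = 15.85
Area = √(s(s-a)(s-b)(s-c)) = √(15.85·8.25·5.15·2.45) = 40.6189
R = abc/(4·Area) = (7.6·10.7·13.4)/(4·40.6189) = 1089.688/162.4756 = 6.707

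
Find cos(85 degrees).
cos(85 degrees) = 0.0872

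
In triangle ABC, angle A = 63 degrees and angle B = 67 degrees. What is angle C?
Sum of angles in a triangle = 180 degrees
Third angle = 180 - 63 - 67
Third angle = 50 degrees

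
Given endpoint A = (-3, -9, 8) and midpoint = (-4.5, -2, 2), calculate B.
B = (2×(-4.5) - (-3), 2×(-2) - (-9), 2×2 - 8) = (-6, 5, -4)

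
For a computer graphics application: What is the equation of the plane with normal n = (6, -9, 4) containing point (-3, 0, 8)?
d = n·P = (6)(-3) + (-9)(0) + (4)(8) = 14
Plane: 6x - 9y + 4z = 14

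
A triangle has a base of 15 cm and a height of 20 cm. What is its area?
Area = (1/2) * base * height
Area = (1/2) * 15 * 20
Area = 150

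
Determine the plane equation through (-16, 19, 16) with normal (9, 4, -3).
d = n·P = (9)(-16) + (4)(19) + (-3)(16) = -116
Plane: 9x + 4y - 3z = -116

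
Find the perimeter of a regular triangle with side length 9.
Perimeter = number of sides * side length
Perimeter = 3 * 9
Perimeter = 27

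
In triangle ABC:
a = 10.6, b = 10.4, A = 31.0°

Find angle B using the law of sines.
sin(B)/b = sin(A)/a
sin(B) = b·sin(A)/a = 10.4·sin(31.0°)/10.6 = 0.505320
B = arcsin(0.505320) = 30.35°  (b ≤ a, so B ≤ A and the acute solution is unique)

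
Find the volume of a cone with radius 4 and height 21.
Volume = (1/3) * pi * r² * h
Volume = (1/3) * pi * 4² * 21
Volume = (1/3) * pi * 16 * 21
Volume = (1/3) * pi * 336
Volume = 351.86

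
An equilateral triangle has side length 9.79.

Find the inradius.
For an equilateral triangle, r = s/(2√3) where s is the side.
r = 9.79/(2√3) = 9.79/3.464102 = 2.826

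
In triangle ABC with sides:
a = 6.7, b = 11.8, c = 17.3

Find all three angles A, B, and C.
By the law of cosines:
cos(A) = (b² + c² - a²)/(2bc) = 0.964142  →  A = 15.39°
cos(B) = (a² + c² - b²)/(2ac) = 0.884048  →  B = 27.87°
cos(C) = (a² + b² - c²)/(2ab) = -0.728308  →  C = 136.7°
Check: A + B + C = 180.0° ✓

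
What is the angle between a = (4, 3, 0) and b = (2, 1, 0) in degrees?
a·b = 11, |a|² = 25, |b|² = 5
cos θ = 11/√125 ≈ 0.9839
θ ≈ 10.3°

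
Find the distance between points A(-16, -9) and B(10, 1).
Using the distance formula: d = sqrt((x₂-x₁)² + (y₂-y₁)²)
dx = 10 - (-16) = 26
dy = 1 - (-9) = 10
d = sqrt(26² + 10²) = sqrt(676 + 100) = sqrt(776) = 27.86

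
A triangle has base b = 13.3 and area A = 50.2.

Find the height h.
A = ½bh  →  h = 2A/b
h = 2·50.2/13.3 = 7.549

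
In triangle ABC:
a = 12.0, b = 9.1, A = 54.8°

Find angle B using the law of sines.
sin(B)/b = sin(A)/a
sin(B) = b·sin(A)/a = 9.1·sin(54.8°)/12.0 = 0.619668
B = arcsin(0.619668) = 38.29°  (b ≤ a, so B ≤ A and the acute solution is unique)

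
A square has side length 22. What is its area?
Area = s²
Area = 22²
Area = 484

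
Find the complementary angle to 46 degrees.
Complementary angles sum to 90 degrees.
Other angle = 90 - 46
Other angle = 44 degrees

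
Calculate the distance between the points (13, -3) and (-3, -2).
Using the distance formula: d = sqrt((x₂-x₁)² + (y₂-y₁)²)
dx = (-3) - 13 = -16
dy = (-2) - (-3) = 1
d = sqrt((-16)² + 1²) = sqrt(256 + 1) = sqrt(257) = 16.03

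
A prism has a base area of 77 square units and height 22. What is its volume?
Volume = base area * height
Volume = 77 * 22
Volume = 1694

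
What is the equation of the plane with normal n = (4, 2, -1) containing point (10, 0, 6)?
d = n·P = (4)(10) + (2)(0) + (-1)(6) = 34
Plane: 4x + 2y - z = 34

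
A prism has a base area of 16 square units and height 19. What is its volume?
Volume = base area * height
Volume = 16 * 19
Volume = 304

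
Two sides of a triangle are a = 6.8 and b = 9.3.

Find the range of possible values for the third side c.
By the triangle inequality: |a - b| < c < a + b
|6.8 - 9.3| < c < 6.8 + 9.3
2.5 < c < 16.1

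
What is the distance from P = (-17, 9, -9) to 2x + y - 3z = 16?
d = |2(-17) + 1(9) + (-3)(-9) - (16)| / √(2² + 1² + (-3)²) = 14/√14 = 3.742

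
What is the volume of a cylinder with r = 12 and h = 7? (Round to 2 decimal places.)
Volume = pi * r² * h
Volume = pi * 12² * 7
Volume = pi * 144 * 7
Volume = pi * 1008
Volume = 3166.73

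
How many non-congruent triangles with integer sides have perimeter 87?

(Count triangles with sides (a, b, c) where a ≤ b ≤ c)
With a ≤ b ≤ c and a + b + c = 87, the triangle inequality a + b > c gives c < 87/2, so c ≤ 43.
Iterate a from 1 to ⌊p/3⌋ = 29; for each a, b ranges from a to ⌊(p−a)/2⌋ with c = p − a − b, keeping only c ≥ b.
Triples: (1, 43, 43), (2, 42, 43), (3, 41, 43), …
Count = 169 triangles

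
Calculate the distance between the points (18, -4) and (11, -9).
Using the distance formula: d = sqrt((x₂-x₁)² + (y₂-y₁)²)
dx = 11 - 18 = -7
dy = (-9) - (-4) = -5
d = sqrt((-7)² + (-5)²) = sqrt(49 + 25) = sqrt(74) = 8.60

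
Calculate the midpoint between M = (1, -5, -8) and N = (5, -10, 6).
Midpoint = ((1+5)/2, (-5-10)/2, (-8+6)/2) = (3, -7.5, -1)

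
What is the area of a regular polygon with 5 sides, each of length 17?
For a regular 5-gon with side length s = 17:
Apothem a = s / (2*tan(pi/5)) = 17 / (2*tan(pi/5)) ≈ 11.6992
Perimeter P = 5 * 17 = 85
Area = (1/2) * P * a = (1/2) * 85 * 11.6992 = 497.22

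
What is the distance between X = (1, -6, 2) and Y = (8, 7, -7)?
d = √[(7)² + (13)² + (-9)²] = √299 = 17.29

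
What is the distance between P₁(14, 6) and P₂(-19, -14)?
Using the distance formula: d = sqrt((x₂-x₁)² + (y₂-y₁)²)
dx = (-19) - 14 = -33
dy = (-14) - 6 = -20
d = sqrt((-33)² + (-20)²) = sqrt(1089 + 400) = sqrt(1489) = 38.59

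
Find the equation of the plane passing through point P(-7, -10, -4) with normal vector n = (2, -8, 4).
d = n·P = (2)(-7) + (-8)(-10) + (4)(-4) = 50
Plane: 2x - 8y + 4z = 50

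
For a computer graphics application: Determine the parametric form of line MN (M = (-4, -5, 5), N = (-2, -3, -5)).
Direction vector d = N - M = (2, 2, -10)
x = -4 + 2t, y = -5 + 2t, z = 5 - 10t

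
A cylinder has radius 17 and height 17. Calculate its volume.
Volume = pi * r² * h
Volume = pi * 17² * 17
Volume = pi * 289 * 17
Volume = pi * 4913
Volume = 15434.64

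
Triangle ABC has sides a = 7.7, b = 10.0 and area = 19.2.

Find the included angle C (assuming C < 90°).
Area = ½ab·sin(C)  →  sin(C) = 2·Area/(ab)
sin(C) = 2·19.2/(7.7·10.0) = 0.498701
C = arcsin(0.498701) = 29.91°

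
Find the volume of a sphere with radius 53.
Volume = (4/3) * pi * r³
Volume = (4/3) * pi * 53³
Volume = (4/3) * pi * 148877
Volume = 623614.52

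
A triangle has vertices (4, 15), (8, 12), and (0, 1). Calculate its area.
Using the coordinate formula: Area = (1/2)|x₁(y₂-y₃) + x₂(y₃-y₁) + x₃(y₁-y₂)|
Area = (1/2)|4(12-1) + 8(1-15) + 0(15-12)|
Area = (1/2)|4*11 + 8*(-14) + 0*3|
Area = (1/2)|44 + (-112) + 0|
Area = (1/2)*68 = 34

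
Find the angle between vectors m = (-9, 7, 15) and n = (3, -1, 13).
m·n = 161, |m|² = 355, |n|² = 179
cos θ = 161/√63545 ≈ 0.6387
θ ≈ 50.31°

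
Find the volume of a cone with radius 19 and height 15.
Volume = (1/3) * pi * r² * h
Volume = (1/3) * pi * 19² * 15
Volume = (1/3) * pi * 361 * 15
Volume = (1/3) * pi * 5415
Volume = 5670.57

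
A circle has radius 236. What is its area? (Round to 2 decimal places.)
Area = pi * r²
Area = pi * 236²
Area = pi * 55696
Area = 174974.14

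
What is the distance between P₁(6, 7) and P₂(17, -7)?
Using the distance formula: d = sqrt((x₂-x₁)² + (y₂-y₁)²)
dx = 17 - 6 = 11
dy = (-7) - 7 = -14
d = sqrt(11² + (-14)²) = sqrt(121 + 196) = sqrt(317) = 17.80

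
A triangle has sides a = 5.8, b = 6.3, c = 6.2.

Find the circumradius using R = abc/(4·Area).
s = (a+b+c)/2 = 9.15
Area = √(s(s-a)(s-b)(s-c)) = √(9.15·3.35·2.85·2.95) = 16.0534
R = abc/(4·Area) = (5.8·6.3·6.2)/(4·16.0534) = 226.548/64.2136 = 3.528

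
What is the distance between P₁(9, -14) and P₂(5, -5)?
Using the distance formula: d = sqrt((x₂-x₁)² + (y₂-y₁)²)
dx = 5 - 9 = -4
dy = (-5) - (-14) = 9
d = sqrt((-4)² + 9²) = sqrt(16 + 81) = sqrt(97) = 9.85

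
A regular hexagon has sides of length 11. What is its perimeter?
Perimeter = number of sides * side length
Perimeter = 6 * 11
Perimeter = 66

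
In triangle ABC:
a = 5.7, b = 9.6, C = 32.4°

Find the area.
Using A = ½ab·sin(C):
A = ½·5.7·9.6·sin(32.4°) = ½·54.72·0.535827 = 14.66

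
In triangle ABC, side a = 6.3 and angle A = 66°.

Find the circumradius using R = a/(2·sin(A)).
R = a/(2·sin(A)) = 6.3/(2·sin(66°))
R = 6.3/(2·0.913545) = 6.3/1.827091 = 3.448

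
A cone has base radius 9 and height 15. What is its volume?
Volume = (1/3) * pi * r² * h
Volume = (1/3) * pi * 9² * 15
Volume = (1/3) * pi * 81 * 15
Volume = (1/3) * pi * 1215
Volume = 1272.35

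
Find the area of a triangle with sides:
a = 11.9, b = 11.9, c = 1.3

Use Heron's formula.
s = (a+b+c)/2 = (11.9+11.9+1.3)/2 = 12.55
A = √(s(s-a)(s-b)(s-c)) = √(12.55·0.65·0.65·11.25)
A = √59.6517 = 7.723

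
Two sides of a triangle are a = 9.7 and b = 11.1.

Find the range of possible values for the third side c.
By the triangle inequality: |a - b| < c < a + b
|9.7 - 11.1| < c < 9.7 + 11.1
1.4 < c < 20.8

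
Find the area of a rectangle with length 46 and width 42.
Area = length * width
Area = 46 * 42
Area = 1932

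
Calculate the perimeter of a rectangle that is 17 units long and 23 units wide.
Perimeter = 2 * (length + width)
Perimeter = 2 * (17 + 23)
Perimeter = 2 * 40
Perimeter = 80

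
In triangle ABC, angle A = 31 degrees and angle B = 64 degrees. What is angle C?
Sum of angles in a triangle = 180 degrees
Third angle = 180 - 31 - 64
Third angle = 85 degrees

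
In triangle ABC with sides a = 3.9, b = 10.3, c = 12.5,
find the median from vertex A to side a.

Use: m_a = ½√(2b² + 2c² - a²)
m_a = ½√(2·10.3² + 2·12.5² - 3.9²)
m_a = ½√(212.18 + 312.5 - 15.21) = ½√509.47 = 11.29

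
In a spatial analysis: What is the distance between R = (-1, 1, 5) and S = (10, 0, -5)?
d = √[(11)² + (-1)² + (-10)²] = √222 = 14.9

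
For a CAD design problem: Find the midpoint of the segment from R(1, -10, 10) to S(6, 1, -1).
Midpoint = ((1+6)/2, (-10+1)/2, (10-1)/2) = (3.5, -4.5, 4.5)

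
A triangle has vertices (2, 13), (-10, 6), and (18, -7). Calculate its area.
Using the coordinate formula: Area = (1/2)|x₁(y₂-y₃) + x₂(y₃-y₁) + x₃(y₁-y₂)|
Area = (1/2)|2(6-(-7)) + (-10)((-7)-13) + 18(13-6)|
Area = (1/2)|2*13 + (-10)*(-20) + 18*7|
Area = (1/2)|26 + 200 + 126|
Area = (1/2)*352 = 176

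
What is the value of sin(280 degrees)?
sin(280 degrees) = -0.9848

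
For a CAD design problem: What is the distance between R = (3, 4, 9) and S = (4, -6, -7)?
d = √[(1)² + (-10)² + (-16)²] = √357 = 18.89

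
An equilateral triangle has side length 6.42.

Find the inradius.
For an equilateral triangle, r = s/(2√3) where s is the side.
r = 6.42/(2√3) = 6.42/3.464102 = 1.853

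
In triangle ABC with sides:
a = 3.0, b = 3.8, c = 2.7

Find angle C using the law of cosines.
cos(C) = (a² + b² - c²)/(2ab)
cos(C) = (3.0² + 3.8² - 2.7²)/(2·3.0·3.8) = 16.15/22.8 = 0.708333
C = arccos(0.708333) = 44.9°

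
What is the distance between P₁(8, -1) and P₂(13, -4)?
Using the distance formula: d = sqrt((x₂-x₁)² + (y₂-y₁)²)
dx = 13 - 8 = 5
dy = (-4) - (-1) = -3
d = sqrt(5² + (-3)²) = sqrt(25 + 9) = sqrt(34) = 5.83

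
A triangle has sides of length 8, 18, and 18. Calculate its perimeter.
Perimeter = sum of all sides
Perimeter = 8 + 18 + 18
Perimeter = 44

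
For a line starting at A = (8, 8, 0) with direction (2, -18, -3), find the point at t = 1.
P(1) = (8 + 2(1), 8 + (-18)(1), 0 + (-3)(1)) = (10, -10, -3)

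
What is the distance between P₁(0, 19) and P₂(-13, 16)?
Using the distance formula: d = sqrt((x₂-x₁)² + (y₂-y₁)²)
dx = (-13) - 0 = -13
dy = 16 - 19 = -3
d = sqrt((-13)² + (-3)²) = sqrt(169 + 9) = sqrt(178) = 13.34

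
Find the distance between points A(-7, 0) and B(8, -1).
Using the distance formula: d = sqrt((x₂-x₁)² + (y₂-y₁)²)
dx = 8 - (-7) = 15
dy = (-1) - 0 = -1
d = sqrt(15² + (-1)²) = sqrt(225 + 1) = sqrt(226) = 15.03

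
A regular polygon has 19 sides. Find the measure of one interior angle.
Interior angle of a regular n-gon = (n-2)*180/n
Interior angle = (19-2)*180/19
Interior angle = 17*180/19
Interior angle = 3060/19
Interior angle = 161.05 degrees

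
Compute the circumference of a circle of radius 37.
Circumference = 2 * pi * r
Circumference = 2 * pi * 37
Circumference = 232.48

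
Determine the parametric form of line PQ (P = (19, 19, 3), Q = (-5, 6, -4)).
Direction vector d = Q - P = (-24, -13, -7)
x = 19 - 24t, y = 19 - 13t, z = 3 - 7t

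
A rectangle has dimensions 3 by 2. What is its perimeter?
Perimeter = 2 * (length + width)
Perimeter = 2 * (3 + 2)
Perimeter = 2 * 5
Perimeter = 10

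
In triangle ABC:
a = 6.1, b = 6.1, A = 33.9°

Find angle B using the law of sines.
sin(B)/b = sin(A)/a
sin(B) = b·sin(A)/a = 6.1·sin(33.9°)/6.1 = 0.557745
B = arcsin(0.557745) = 33.9°  (b ≤ a, so B ≤ A and the acute solution is unique)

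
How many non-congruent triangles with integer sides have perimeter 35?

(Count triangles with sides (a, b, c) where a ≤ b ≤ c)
With a ≤ b ≤ c and a + b + c = 35, the triangle inequality a + b > c gives c < 35/2, so c ≤ 17.
Iterate a from 1 to ⌊p/3⌋ = 11; for each a, b ranges from a to ⌊(p−a)/2⌋ with c = p − a − b, keeping only c ≥ b.
Triples: (1, 17, 17), (2, 16, 17), (3, 15, 17), …
Count = 30 triangles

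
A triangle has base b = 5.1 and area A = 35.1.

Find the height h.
A = ½bh  →  h = 2A/b
h = 2·35.1/5.1 = 13.76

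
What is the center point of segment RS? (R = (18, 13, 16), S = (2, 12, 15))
Midpoint = ((18+2)/2, (13+12)/2, (16+15)/2) = (10, 12.5, 15.5)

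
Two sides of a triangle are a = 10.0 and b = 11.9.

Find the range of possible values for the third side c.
By the triangle inequality: |a - b| < c < a + b
|10.0 - 11.9| < c < 10.0 + 11.9
1.9 < c < 21.9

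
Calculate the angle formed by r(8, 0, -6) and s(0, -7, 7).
r·s = -42, |r|² = 100, |s|² = 98
cos θ = -42/√9800 ≈ -0.4243
θ ≈ 115.1°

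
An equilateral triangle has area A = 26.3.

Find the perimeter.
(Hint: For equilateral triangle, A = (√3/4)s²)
A = (√3/4)s²  →  s² = 4A/√3 = 4·26.3/√3 = 60.7372
s = 7.79341
Perimeter = 3s = 23.38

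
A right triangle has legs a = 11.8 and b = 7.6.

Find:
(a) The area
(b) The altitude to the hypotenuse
(a) Area = ½ab = ½·11.8·7.6 = 44.84
(b) Hypotenuse c = √(11.8² + 7.6²) = √197 = 14.0357
    Area = ½·c·h_c  →  h_c = 2·Area/c = 2·44.84/14.0357 = 6.389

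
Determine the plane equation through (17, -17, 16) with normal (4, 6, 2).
d = n·P = (4)(17) + (6)(-17) + (2)(16) = -2
Plane: 4x + 6y + 2z = -2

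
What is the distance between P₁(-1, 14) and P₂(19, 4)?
Using the distance formula: d = sqrt((x₂-x₁)² + (y₂-y₁)²)
dx = 19 - (-1) = 20
dy = 4 - 14 = -10
d = sqrt(20² + (-10)²) = sqrt(400 + 100) = sqrt(500) = 22.36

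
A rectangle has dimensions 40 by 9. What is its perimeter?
Perimeter = 2 * (length + width)
Perimeter = 2 * (40 + 9)
Perimeter = 2 * 49
Perimeter = 98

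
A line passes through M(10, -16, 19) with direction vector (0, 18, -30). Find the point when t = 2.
P(2) = (10 + 0(2), -16 + 18(2), 19 + (-30)(2)) = (10, 20, -41)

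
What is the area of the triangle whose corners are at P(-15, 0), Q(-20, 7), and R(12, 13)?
Using the coordinate formula: Area = (1/2)|x₁(y₂-y₃) + x₂(y₃-y₁) + x₃(y₁-y₂)|
Area = (1/2)|(-15)(7-13) + (-20)(13-0) + 12(0-7)|
Area = (1/2)|(-15)*(-6) + (-20)*13 + 12*(-7)|
Area = (1/2)|90 + (-260) + (-84)|
Area = (1/2)*254 = 127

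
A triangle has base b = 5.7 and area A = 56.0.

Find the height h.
A = ½bh  →  h = 2A/b
h = 2·56.0/5.7 = 19.65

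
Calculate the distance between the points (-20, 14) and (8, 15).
Using the distance formula: d = sqrt((x₂-x₁)² + (y₂-y₁)²)
dx = 8 - (-20) = 28
dy = 15 - 14 = 1
d = sqrt(28² + 1²) = sqrt(784 + 1) = sqrt(785) = 28.02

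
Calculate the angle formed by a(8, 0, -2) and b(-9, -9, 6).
a·b = -84, |a|² = 68, |b|² = 198
cos θ = -84/√13464 ≈ -0.7239
θ ≈ 136.4°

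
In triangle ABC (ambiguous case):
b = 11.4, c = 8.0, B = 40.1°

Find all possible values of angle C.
sin(C)/c = sin(B)/b  →  sin(C) = c·sin(B)/b = 8.0·sin(40.1°)/11.4 = 0.452017
C₁ = arcsin(0.452017) = 26.87°,  C₂ = 180° - C₁ = 153.13°
Check C₂: A = 180° - 40.1° - 153.13° = -13.23° ≤ 0, rejected
C = 26.87° (one solution)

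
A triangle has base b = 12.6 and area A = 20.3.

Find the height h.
A = ½bh  →  h = 2A/b
h = 2·20.3/12.6 = 3.222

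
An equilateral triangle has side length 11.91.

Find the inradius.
For an equilateral triangle, r = s/(2√3) where s is the side.
r = 11.91/(2√3) = 11.91/3.464102 = 3.438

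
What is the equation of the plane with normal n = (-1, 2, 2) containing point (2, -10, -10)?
d = n·P = (-1)(2) + (2)(-10) + (2)(-10) = -42
Plane: -x + 2y + 2z = -42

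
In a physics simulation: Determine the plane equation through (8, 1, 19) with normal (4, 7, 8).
d = n·P = (4)(8) + (7)(1) + (8)(19) = 191
Plane: 4x + 7y + 8z = 191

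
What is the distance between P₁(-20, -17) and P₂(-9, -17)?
Using the distance formula: d = sqrt((x₂-x₁)² + (y₂-y₁)²)
dx = (-9) - (-20) = 11
dy = (-17) - (-17) = 0
d = sqrt(11² + 0²) = sqrt(121 + 0) = sqrt(121) = 11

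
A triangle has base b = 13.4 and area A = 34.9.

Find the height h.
A = ½bh  →  h = 2A/b
h = 2·34.9/13.4 = 5.209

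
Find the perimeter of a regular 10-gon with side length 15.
Perimeter = number of sides * side length
Perimeter = 10 * 15
Perimeter = 150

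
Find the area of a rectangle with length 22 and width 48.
Area = length * width
Area = 22 * 48
Area = 1056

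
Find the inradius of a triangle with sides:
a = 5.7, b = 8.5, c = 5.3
s = (a+b+c)/2 = (5.7+8.5+5.3)/2 = 9.75
Area = √(s(s-a)(s-b)(s-c)) = √(9.75·4.05·1.25·4.45) = 14.8206
r = Area/s = 14.8206/9.75 = 1.52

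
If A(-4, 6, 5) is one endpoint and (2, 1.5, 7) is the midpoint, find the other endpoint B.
B = (2×2 - (-4), 2×1.5 - 6, 2×7 - 5) = (8, -3, 9)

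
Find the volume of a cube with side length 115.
Volume = s³
Volume = 115³
Volume = 1520875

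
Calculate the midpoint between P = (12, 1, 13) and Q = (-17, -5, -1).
Midpoint = ((12-17)/2, (1-5)/2, (13-1)/2) = (-2.5, -2, 6)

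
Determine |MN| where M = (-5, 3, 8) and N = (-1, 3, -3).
d = √[(4)² + (0)² + (-11)²] = √137 = 11.7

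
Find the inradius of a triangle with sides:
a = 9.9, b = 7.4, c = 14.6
s = (a+b+c)/2 = (9.9+7.4+14.6)/2 = 15.95
Area = √(s(s-a)(s-b)(s-c)) = √(15.95·6.05·8.55·1.35) = 33.374
r = Area/s = 33.374/15.95 = 2.092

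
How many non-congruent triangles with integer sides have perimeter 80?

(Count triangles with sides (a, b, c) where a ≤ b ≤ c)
With a ≤ b ≤ c and a + b + c = 80, the triangle inequality a + b > c gives c < 80/2, so c ≤ 39.
Iterate a from 1 to ⌊p/3⌋ = 26; for each a, b ranges from a to ⌊(p−a)/2⌋ with c = p − a − b, keeping only c ≥ b.
Triples: (2, 39, 39), (3, 38, 39), (4, 37, 39), …
Count = 133 triangles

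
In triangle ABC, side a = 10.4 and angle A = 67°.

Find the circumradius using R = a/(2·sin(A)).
R = a/(2·sin(A)) = 10.4/(2·sin(67°))
R = 10.4/(2·0.920505) = 10.4/1.841010 = 5.649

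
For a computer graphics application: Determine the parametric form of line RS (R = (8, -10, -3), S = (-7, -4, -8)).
Direction vector d = S - R = (-15, 6, -5)
x = 8 - 15t, y = -10 + 6t, z = -3 - 5t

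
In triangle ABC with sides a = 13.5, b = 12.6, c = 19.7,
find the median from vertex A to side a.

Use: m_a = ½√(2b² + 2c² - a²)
m_a = ½√(2·12.6² + 2·19.7² - 13.5²)
m_a = ½√(317.52 + 776.18 - 182.25) = ½√911.45 = 15.1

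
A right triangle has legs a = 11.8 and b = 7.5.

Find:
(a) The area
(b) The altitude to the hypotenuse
(a) Area = ½ab = ½·11.8·7.5 = 44.25
(b) Hypotenuse c = √(11.8² + 7.5²) = √195.49 = 13.9818
    Area = ½·c·h_c  →  h_c = 2·Area/c = 2·44.25/13.9818 = 6.33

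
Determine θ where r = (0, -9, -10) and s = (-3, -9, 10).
r·s = -19, |r|² = 181, |s|² = 190
cos θ = -19/√34390 ≈ -0.1025
θ ≈ 95.88°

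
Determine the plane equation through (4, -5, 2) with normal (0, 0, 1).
d = n·P = (0)(4) + (0)(-5) + (1)(2) = 2
Plane: z = 2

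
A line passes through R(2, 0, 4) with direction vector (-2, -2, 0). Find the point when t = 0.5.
P(0.5) = (2 + (-2)(0.5), 0 + (-2)(0.5), 4 + 0(0.5)) = (1, -1, 4)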